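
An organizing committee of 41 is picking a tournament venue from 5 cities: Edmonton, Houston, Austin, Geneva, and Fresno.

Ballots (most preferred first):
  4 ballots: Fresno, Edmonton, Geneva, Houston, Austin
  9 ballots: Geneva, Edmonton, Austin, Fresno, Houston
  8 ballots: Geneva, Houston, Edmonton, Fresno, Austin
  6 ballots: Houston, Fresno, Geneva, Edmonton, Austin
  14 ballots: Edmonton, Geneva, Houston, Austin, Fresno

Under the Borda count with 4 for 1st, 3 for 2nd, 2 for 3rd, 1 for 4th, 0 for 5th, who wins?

Edmonton: 4×3 + 9×3 + 8×2 + 6×1 + 14×4 = 117
Houston: 4×1 + 9×0 + 8×3 + 6×4 + 14×2 = 80
Austin: 4×0 + 9×2 + 8×0 + 6×0 + 14×1 = 32
Geneva: 4×2 + 9×4 + 8×4 + 6×2 + 14×3 = 130
Fresno: 4×4 + 9×1 + 8×1 + 6×3 + 14×0 = 51

Geneva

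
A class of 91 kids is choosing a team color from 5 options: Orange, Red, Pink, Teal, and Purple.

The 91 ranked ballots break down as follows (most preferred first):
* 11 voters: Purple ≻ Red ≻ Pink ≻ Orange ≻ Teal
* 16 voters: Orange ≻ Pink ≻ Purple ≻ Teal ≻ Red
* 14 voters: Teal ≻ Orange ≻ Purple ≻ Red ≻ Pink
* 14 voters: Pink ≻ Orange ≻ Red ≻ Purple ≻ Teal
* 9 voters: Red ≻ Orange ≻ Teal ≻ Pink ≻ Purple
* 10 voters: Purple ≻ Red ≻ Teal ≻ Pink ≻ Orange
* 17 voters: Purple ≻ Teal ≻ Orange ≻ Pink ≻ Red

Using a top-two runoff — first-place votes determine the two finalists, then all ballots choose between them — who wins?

Round 1 first-place votes: Orange 16, Red 9, Pink 14, Teal 14, Purple 38. Purple and Orange advance.
Runoff: Purple is ranked above Orange on 38 ballots, Orange above Purple on 53.

Orange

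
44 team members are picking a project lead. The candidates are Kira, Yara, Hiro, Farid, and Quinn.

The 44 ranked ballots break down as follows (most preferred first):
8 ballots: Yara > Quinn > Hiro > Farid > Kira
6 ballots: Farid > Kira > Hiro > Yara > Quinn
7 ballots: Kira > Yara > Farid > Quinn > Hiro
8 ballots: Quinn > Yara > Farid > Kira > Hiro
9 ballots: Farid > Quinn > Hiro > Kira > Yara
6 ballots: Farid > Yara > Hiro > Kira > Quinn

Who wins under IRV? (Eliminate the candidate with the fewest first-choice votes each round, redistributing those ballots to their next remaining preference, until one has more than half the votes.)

Round 1: Kira 7, Yara 8, Hiro 0, Farid 21, Quinn 8. Hiro eliminated.
Round 2: Kira 7, Yara 8, Farid 21, Quinn 8. Kira eliminated.
Round 3: Yara 15, Farid 21, Quinn 8. Quinn eliminated.
Round 4: Yara 23, Farid 21. Yara has a majority (≥23).

Yara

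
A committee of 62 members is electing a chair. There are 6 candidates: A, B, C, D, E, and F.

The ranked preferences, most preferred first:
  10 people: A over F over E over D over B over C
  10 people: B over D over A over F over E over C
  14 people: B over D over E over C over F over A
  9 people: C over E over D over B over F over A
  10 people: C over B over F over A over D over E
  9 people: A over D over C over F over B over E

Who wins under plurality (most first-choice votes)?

First-place votes: A 19, B 24, C 19, D 0, E 0, F 0.

B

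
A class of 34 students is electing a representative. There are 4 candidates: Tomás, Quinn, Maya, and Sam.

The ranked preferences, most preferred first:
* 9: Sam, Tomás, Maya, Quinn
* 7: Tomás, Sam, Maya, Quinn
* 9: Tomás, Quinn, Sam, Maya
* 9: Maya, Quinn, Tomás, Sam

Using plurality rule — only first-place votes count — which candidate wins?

First-place votes: Tomás 16, Quinn 0, Maya 9, Sam 9.

Tomás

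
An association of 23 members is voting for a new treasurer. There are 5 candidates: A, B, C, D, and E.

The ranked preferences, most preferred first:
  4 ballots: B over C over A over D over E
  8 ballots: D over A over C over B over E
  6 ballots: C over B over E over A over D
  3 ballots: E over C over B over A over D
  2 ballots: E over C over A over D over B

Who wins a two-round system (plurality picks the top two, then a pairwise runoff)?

C

Round 1 first-place votes: A 0, B 4, C 6, D 8, E 5. D and C advance.
Runoff: D is ranked above C on 8 ballots, C above D on 15.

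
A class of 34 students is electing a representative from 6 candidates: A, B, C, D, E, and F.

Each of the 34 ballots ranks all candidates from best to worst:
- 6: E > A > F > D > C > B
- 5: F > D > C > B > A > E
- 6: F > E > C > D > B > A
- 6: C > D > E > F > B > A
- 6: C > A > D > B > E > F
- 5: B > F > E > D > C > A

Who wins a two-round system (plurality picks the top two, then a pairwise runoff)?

Round 1 first-place votes: A 0, B 5, C 12, D 0, E 6, F 11. C and F advance.
Runoff: C is ranked above F on 12 ballots, F above C on 22.

F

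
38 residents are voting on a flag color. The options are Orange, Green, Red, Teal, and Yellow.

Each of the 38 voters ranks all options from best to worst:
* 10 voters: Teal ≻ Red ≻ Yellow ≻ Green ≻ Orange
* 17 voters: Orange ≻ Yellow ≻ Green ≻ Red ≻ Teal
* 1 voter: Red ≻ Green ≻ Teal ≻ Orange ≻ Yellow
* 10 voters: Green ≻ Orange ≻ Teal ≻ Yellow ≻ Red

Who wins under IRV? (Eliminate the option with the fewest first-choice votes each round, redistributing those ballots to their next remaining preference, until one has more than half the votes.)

Round 1: Orange 17, Green 10, Red 1, Teal 10, Yellow 0. Yellow eliminated.
Round 2: Orange 17, Green 10, Red 1, Teal 10. Red eliminated.
Round 3: Orange 17, Green 11, Teal 10. Teal eliminated.
Round 4: Orange 17, Green 21. Green has a majority (≥20).

Green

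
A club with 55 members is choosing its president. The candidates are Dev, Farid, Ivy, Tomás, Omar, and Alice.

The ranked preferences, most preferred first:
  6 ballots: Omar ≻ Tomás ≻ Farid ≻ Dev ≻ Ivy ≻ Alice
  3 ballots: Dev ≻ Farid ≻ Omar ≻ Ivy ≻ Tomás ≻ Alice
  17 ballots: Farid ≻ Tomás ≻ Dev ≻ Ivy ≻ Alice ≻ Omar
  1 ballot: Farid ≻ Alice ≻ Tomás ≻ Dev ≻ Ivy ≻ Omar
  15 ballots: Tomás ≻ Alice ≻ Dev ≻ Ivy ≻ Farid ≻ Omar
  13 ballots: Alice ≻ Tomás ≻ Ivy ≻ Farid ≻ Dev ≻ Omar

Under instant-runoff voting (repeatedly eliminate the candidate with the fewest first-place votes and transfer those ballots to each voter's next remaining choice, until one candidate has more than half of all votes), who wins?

Tomás

Round 1: Dev 3, Farid 18, Ivy 0, Tomás 15, Omar 6, Alice 13. Ivy eliminated.
Round 2: Dev 3, Farid 18, Tomás 15, Omar 6, Alice 13. Dev eliminated.
Round 3: Farid 21, Tomás 15, Omar 6, Alice 13. Omar eliminated.
Round 4: Farid 21, Tomás 21, Alice 13. Alice eliminated.
Round 5: Farid 21, Tomás 34. Tomás has a majority (≥28).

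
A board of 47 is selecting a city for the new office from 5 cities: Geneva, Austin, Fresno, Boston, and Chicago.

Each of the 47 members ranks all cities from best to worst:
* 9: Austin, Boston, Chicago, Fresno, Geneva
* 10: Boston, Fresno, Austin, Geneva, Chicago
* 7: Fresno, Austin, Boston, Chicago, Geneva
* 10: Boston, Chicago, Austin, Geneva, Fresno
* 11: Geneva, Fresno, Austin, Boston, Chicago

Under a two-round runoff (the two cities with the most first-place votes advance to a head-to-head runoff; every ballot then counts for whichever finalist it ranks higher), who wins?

Boston

Round 1 first-place votes: Geneva 11, Austin 9, Fresno 7, Boston 20, Chicago 0. Boston and Geneva advance.
Runoff: Boston is ranked above Geneva on 36 ballots, Geneva above Boston on 11.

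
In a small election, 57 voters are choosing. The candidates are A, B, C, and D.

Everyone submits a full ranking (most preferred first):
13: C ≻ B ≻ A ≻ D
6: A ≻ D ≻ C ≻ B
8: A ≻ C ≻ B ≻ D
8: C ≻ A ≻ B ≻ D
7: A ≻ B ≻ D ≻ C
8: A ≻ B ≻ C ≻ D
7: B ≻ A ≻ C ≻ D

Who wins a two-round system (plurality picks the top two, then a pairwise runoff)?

A

Round 1 first-place votes: A 29, B 7, C 21, D 0. A and C advance.
Runoff: A is ranked above C on 36 ballots, C above A on 21.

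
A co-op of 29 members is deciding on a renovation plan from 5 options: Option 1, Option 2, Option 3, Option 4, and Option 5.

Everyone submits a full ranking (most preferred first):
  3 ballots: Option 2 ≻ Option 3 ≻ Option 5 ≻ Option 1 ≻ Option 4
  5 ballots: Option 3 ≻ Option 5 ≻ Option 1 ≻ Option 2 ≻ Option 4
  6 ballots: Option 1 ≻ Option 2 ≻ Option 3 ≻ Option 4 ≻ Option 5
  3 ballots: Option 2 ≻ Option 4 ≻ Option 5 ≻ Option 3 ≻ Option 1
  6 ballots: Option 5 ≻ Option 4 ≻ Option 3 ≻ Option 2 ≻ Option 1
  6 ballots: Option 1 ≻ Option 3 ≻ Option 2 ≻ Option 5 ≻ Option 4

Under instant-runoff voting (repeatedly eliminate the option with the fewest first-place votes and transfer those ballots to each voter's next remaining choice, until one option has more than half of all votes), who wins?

Round 1: Option 1 12, Option 2 6, Option 3 5, Option 4 0, Option 5 6. Option 4 eliminated.
Round 2: Option 1 12, Option 2 6, Option 3 5, Option 5 6. Option 3 eliminated.
Round 3: Option 1 12, Option 2 6, Option 5 11. Option 2 eliminated.
Round 4: Option 1 12, Option 5 17. Option 5 has a majority (≥15).

Option 5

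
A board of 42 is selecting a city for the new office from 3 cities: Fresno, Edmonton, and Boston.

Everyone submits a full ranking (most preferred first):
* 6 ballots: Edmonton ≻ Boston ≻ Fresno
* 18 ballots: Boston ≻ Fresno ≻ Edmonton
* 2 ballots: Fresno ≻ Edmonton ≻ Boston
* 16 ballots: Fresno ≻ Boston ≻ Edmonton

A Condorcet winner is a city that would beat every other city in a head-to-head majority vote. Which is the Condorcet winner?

Boston

Boston vs Fresno: 24–18
Boston vs Edmonton: 34–8
Boston beats every other city.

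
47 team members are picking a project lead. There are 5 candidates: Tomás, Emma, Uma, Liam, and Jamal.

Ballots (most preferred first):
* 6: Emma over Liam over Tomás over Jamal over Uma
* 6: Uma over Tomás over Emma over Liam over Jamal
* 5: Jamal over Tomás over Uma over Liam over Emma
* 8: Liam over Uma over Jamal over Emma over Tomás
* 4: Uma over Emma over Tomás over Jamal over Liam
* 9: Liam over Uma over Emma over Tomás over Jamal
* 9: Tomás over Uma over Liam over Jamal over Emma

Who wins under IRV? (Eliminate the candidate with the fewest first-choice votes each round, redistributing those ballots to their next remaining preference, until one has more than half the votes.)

Tomás

Round 1: Tomás 9, Emma 6, Uma 10, Liam 17, Jamal 5. Jamal eliminated.
Round 2: Tomás 14, Emma 6, Uma 10, Liam 17. Emma eliminated.
Round 3: Tomás 14, Uma 10, Liam 23. Uma eliminated.
Round 4: Tomás 24, Liam 23. Tomás has a majority (≥24).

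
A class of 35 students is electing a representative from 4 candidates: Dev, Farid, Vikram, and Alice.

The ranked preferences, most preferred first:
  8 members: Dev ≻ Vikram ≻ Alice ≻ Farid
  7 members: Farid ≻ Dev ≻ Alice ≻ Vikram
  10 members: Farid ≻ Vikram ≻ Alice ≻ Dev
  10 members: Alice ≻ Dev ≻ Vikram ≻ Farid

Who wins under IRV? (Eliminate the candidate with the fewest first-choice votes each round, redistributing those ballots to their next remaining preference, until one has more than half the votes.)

Alice

Round 1: Dev 8, Farid 17, Vikram 0, Alice 10. Vikram eliminated.
Round 2: Dev 8, Farid 17, Alice 10. Dev eliminated.
Round 3: Farid 17, Alice 18. Alice has a majority (≥18).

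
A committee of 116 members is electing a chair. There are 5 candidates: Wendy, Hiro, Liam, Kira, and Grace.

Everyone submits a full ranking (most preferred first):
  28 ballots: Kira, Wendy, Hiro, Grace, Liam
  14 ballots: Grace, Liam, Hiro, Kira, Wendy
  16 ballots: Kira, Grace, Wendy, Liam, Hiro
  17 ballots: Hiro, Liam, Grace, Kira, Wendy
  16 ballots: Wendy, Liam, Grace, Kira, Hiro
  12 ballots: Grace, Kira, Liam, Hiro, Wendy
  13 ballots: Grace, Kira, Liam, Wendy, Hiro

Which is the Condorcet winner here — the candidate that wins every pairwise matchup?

Grace

Grace vs Wendy: 72–44
Grace vs Hiro: 71–45
Grace vs Liam: 83–33
Grace vs Kira: 72–44
Grace beats every other candidate.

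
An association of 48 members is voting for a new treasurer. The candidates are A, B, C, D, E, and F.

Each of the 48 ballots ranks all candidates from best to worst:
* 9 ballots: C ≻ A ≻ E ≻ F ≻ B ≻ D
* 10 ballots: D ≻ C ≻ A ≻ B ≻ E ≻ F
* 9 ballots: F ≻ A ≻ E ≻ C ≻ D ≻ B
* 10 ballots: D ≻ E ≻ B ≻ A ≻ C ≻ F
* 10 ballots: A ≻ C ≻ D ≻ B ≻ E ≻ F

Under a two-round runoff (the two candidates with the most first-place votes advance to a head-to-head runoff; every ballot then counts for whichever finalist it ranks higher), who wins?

Round 1 first-place votes: A 10, B 0, C 9, D 20, E 0, F 9. D and A advance.
Runoff: D is ranked above A on 20 ballots, A above D on 28.

A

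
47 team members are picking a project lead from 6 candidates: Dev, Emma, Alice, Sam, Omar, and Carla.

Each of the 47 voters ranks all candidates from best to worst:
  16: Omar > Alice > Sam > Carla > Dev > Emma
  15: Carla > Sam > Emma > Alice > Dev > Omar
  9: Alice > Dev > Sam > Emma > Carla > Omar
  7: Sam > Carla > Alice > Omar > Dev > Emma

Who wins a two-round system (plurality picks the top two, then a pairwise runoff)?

Carla

Round 1 first-place votes: Dev 0, Emma 0, Alice 9, Sam 7, Omar 16, Carla 15. Omar and Carla advance.
Runoff: Omar is ranked above Carla on 16 ballots, Carla above Omar on 31.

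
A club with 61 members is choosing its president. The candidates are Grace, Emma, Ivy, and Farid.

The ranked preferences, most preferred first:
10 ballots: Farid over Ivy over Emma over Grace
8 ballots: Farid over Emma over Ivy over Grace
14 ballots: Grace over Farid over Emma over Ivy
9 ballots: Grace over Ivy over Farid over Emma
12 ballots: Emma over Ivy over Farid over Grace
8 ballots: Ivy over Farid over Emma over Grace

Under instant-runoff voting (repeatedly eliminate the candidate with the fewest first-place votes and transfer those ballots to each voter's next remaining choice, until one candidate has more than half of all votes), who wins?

Round 1: Grace 23, Emma 12, Ivy 8, Farid 18. Ivy eliminated.
Round 2: Grace 23, Emma 12, Farid 26. Emma eliminated.
Round 3: Grace 23, Farid 38. Farid has a majority (≥31).

Farid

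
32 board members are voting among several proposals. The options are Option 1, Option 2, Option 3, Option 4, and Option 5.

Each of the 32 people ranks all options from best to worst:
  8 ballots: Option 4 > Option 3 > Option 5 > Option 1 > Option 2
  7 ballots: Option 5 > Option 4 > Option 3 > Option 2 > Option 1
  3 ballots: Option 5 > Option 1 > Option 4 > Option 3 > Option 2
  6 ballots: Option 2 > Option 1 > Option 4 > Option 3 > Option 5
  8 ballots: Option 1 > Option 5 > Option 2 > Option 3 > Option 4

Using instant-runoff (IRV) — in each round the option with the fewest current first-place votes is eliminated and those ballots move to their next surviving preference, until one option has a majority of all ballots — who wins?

Round 1: Option 1 8, Option 2 6, Option 3 0, Option 4 8, Option 5 10. Option 3 eliminated.
Round 2: Option 1 8, Option 2 6, Option 4 8, Option 5 10. Option 2 eliminated.
Round 3: Option 1 14, Option 4 8, Option 5 10. Option 4 eliminated.
Round 4: Option 1 14, Option 5 18. Option 5 has a majority (≥17).

Option 5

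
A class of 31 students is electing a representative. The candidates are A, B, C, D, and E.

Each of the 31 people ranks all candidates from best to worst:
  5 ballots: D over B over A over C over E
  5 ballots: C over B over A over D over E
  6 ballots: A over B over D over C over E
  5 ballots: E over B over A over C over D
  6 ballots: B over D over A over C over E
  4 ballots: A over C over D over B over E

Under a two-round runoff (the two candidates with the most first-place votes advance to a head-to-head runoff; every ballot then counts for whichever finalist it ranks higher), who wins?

B

Round 1 first-place votes: A 10, B 6, C 5, D 5, E 5. A and B advance.
Runoff: A is ranked above B on 10 ballots, B above A on 21.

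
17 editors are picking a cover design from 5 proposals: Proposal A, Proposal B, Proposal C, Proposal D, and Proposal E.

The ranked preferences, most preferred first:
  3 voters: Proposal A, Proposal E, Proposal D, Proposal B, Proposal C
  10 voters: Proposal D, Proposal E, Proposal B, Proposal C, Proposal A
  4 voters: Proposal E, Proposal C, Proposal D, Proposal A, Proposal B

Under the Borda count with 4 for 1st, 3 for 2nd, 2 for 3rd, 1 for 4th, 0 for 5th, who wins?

Proposal E

Proposal A: 3×4 + 10×0 + 4×1 = 16
Proposal B: 3×1 + 10×2 + 4×0 = 23
Proposal C: 3×0 + 10×1 + 4×3 = 22
Proposal D: 3×2 + 10×4 + 4×2 = 54
Proposal E: 3×3 + 10×3 + 4×4 = 55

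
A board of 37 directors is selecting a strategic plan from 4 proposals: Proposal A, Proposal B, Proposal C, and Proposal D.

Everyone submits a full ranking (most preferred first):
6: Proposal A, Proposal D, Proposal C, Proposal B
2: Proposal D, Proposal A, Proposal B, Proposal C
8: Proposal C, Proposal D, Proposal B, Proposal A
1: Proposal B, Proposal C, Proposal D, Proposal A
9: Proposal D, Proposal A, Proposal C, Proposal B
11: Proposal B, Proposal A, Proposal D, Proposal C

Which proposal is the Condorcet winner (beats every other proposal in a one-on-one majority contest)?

Proposal D

Proposal D vs Proposal A: 20–17
Proposal D vs Proposal B: 25–12
Proposal D vs Proposal C: 28–9
Proposal D beats every other proposal.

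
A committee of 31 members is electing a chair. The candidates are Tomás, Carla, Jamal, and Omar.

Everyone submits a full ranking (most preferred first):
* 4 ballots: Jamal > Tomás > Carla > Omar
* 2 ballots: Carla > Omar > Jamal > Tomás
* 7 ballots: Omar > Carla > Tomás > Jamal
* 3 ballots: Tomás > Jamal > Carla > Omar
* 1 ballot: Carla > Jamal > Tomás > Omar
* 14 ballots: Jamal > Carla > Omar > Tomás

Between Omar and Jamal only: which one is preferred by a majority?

Jamal

Omar is ranked above Jamal on 9 ballots; Jamal above Omar on 22.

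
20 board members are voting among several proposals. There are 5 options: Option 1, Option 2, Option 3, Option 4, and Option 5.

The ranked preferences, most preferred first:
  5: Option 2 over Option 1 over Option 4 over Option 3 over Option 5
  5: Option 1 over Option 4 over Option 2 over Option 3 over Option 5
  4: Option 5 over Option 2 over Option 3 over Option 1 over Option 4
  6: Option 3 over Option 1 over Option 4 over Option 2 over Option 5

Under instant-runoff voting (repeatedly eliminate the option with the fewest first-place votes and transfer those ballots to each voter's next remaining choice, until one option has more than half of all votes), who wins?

Round 1: Option 1 5, Option 2 5, Option 3 6, Option 4 0, Option 5 4. Option 4 eliminated.
Round 2: Option 1 5, Option 2 5, Option 3 6, Option 5 4. Option 5 eliminated.
Round 3: Option 1 5, Option 2 9, Option 3 6. Option 1 eliminated.
Round 4: Option 2 14, Option 3 6. Option 2 has a majority (≥11).

Option 2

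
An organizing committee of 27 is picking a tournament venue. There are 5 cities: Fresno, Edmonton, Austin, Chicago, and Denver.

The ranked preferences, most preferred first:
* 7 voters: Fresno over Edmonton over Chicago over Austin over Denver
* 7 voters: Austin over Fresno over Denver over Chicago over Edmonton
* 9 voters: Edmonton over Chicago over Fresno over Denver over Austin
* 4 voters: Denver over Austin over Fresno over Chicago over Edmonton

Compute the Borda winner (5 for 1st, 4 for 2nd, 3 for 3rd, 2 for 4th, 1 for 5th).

Fresno

Fresno: 7×5 + 7×4 + 9×3 + 4×3 = 102
Edmonton: 7×4 + 7×1 + 9×5 + 4×1 = 84
Austin: 7×2 + 7×5 + 9×1 + 4×4 = 74
Chicago: 7×3 + 7×2 + 9×4 + 4×2 = 79
Denver: 7×1 + 7×3 + 9×2 + 4×5 = 66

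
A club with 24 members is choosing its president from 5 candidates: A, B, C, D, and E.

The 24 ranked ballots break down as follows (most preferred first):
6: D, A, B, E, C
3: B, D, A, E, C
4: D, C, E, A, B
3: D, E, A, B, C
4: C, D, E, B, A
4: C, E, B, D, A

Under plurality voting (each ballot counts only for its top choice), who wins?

D

First-place votes: A 0, B 3, C 8, D 13, E 0.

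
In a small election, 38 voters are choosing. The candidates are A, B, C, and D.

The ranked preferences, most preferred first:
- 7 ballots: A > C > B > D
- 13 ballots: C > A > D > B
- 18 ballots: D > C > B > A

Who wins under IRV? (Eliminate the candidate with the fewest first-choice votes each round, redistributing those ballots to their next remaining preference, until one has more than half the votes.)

Round 1: A 7, B 0, C 13, D 18. B eliminated.
Round 2: A 7, C 13, D 18. A eliminated.
Round 3: C 20, D 18. C has a majority (≥20).

C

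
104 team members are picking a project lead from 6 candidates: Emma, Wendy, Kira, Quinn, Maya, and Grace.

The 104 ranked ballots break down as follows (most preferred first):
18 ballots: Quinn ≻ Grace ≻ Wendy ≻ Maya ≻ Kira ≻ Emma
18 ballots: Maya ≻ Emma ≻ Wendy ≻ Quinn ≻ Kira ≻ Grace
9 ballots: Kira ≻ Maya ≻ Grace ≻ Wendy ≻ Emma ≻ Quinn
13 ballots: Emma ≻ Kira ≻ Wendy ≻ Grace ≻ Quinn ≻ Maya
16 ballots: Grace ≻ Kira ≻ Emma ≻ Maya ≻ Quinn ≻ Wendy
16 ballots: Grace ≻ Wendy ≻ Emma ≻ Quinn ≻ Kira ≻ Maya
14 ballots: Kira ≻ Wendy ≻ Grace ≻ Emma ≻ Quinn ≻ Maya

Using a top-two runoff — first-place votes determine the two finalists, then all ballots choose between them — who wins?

Kira

Round 1 first-place votes: Emma 13, Wendy 0, Kira 23, Quinn 18, Maya 18, Grace 32. Grace and Kira advance.
Runoff: Grace is ranked above Kira on 50 ballots, Kira above Grace on 54.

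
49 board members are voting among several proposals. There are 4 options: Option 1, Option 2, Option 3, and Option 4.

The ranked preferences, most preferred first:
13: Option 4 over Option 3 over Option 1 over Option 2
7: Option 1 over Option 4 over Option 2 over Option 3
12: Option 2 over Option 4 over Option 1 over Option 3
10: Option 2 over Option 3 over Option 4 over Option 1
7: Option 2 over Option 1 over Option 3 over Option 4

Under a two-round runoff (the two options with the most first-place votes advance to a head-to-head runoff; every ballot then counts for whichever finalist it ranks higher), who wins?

Option 2

Round 1 first-place votes: Option 1 7, Option 2 29, Option 3 0, Option 4 13. Option 2 and Option 4 advance.
Runoff: Option 2 is ranked above Option 4 on 29 ballots, Option 4 above Option 2 on 20.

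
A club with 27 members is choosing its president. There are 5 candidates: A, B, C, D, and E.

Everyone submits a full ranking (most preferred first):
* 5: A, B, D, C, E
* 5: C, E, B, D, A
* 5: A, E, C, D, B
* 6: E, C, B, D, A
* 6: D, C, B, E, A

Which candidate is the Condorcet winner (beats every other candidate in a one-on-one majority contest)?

C

C vs A: 17–10
C vs B: 22–5
C vs D: 16–11
C vs E: 16–11
C beats every other candidate.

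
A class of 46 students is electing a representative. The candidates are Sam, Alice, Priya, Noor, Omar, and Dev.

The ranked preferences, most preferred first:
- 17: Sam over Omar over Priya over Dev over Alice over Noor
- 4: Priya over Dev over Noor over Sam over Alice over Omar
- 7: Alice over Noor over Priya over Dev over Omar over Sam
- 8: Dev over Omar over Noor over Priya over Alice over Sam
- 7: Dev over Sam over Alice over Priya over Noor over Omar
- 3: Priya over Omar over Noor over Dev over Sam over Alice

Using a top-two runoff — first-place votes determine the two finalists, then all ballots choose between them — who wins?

Dev

Round 1 first-place votes: Sam 17, Alice 7, Priya 7, Noor 0, Omar 0, Dev 15. Sam and Dev advance.
Runoff: Sam is ranked above Dev on 17 ballots, Dev above Sam on 29.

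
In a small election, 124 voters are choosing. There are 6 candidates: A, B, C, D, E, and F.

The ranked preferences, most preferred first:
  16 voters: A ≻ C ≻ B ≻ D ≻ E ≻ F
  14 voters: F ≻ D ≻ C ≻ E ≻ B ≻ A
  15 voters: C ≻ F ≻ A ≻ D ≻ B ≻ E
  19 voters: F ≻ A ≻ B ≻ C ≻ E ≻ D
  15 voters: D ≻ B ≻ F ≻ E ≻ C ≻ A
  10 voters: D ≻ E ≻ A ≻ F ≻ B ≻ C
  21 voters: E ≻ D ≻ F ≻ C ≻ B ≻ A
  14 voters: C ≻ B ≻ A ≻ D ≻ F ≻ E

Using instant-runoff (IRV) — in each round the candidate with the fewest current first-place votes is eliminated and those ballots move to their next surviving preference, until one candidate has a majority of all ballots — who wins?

Round 1: A 16, B 0, C 29, D 25, E 21, F 33. B eliminated.
Round 2: A 16, C 29, D 25, E 21, F 33. A eliminated.
Round 3: C 45, D 25, E 21, F 33. E eliminated.
Round 4: C 45, D 46, F 33. F eliminated.
Round 5: C 64, D 60. C has a majority (≥63).

C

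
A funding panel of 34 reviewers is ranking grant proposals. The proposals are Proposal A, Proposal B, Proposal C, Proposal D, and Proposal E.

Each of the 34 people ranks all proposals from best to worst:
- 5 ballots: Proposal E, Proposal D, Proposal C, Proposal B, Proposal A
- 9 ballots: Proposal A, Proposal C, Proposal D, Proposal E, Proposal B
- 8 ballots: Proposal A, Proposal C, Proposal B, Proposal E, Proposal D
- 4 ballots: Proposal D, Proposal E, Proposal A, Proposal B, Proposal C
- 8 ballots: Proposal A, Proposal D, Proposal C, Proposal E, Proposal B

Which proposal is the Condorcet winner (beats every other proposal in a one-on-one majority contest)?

Proposal A vs Proposal B: 29–5
Proposal A vs Proposal C: 29–5
Proposal A vs Proposal D: 25–9
Proposal A vs Proposal E: 25–9
Proposal A beats every other proposal.

Proposal A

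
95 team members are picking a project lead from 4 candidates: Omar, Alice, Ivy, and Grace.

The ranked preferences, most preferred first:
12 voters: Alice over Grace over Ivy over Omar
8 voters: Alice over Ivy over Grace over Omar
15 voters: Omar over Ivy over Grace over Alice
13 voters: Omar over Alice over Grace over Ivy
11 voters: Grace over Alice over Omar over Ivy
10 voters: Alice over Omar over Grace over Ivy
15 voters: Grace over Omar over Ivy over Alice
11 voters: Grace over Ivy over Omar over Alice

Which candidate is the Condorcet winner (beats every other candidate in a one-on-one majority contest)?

Grace

Grace vs Omar: 57–38
Grace vs Alice: 52–43
Grace vs Ivy: 72–23
Grace beats every other candidate.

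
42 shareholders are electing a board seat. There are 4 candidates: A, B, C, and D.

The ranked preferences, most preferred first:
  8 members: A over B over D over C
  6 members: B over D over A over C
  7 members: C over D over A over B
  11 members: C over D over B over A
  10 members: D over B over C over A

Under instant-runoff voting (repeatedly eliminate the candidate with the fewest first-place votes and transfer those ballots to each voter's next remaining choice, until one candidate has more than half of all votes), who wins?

Round 1: A 8, B 6, C 18, D 10. B eliminated.
Round 2: A 8, C 18, D 16. A eliminated.
Round 3: C 18, D 24. D has a majority (≥22).

D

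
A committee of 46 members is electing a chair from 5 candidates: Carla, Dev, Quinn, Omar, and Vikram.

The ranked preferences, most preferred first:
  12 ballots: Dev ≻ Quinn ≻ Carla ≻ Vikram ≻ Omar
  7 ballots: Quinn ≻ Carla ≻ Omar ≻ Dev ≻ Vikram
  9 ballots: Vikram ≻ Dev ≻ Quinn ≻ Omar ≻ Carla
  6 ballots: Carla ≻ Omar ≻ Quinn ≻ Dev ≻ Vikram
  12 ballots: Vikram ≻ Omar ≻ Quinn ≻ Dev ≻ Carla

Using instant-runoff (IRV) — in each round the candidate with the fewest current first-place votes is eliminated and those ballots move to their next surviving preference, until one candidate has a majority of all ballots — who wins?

Round 1: Carla 6, Dev 12, Quinn 7, Omar 0, Vikram 21. Omar eliminated.
Round 2: Carla 6, Dev 12, Quinn 7, Vikram 21. Carla eliminated.
Round 3: Dev 12, Quinn 13, Vikram 21. Dev eliminated.
Round 4: Quinn 25, Vikram 21. Quinn has a majority (≥24).

Quinn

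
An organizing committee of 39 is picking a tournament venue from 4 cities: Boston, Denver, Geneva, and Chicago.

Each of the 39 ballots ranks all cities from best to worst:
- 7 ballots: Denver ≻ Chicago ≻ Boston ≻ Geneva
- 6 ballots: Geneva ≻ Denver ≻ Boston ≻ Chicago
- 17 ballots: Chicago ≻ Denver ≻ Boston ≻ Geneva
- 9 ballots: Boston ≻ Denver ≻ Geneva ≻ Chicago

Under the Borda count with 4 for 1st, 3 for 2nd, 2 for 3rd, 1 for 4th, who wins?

Boston: 7×2 + 6×2 + 17×2 + 9×4 = 96
Denver: 7×4 + 6×3 + 17×3 + 9×3 = 124
Geneva: 7×1 + 6×4 + 17×1 + 9×2 = 66
Chicago: 7×3 + 6×1 + 17×4 + 9×1 = 104

Denver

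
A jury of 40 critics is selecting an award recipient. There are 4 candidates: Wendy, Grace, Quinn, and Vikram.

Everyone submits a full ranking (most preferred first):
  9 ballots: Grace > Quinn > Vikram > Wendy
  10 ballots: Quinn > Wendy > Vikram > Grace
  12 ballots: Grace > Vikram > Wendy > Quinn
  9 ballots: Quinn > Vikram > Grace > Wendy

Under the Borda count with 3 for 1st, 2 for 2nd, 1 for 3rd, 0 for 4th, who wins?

Wendy: 9×0 + 10×2 + 12×1 + 9×0 = 32
Grace: 9×3 + 10×0 + 12×3 + 9×1 = 72
Quinn: 9×2 + 10×3 + 12×0 + 9×3 = 75
Vikram: 9×1 + 10×1 + 12×2 + 9×2 = 61

Quinn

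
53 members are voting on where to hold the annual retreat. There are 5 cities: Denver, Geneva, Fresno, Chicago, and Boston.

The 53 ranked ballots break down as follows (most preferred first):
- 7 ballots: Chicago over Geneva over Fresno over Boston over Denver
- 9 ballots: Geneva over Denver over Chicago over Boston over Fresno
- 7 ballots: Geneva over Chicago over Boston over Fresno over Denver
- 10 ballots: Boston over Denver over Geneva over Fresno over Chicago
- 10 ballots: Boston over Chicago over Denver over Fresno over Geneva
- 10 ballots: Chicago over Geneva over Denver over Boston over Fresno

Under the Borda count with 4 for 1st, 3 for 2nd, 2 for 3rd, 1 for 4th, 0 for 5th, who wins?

Denver: 7×0 + 9×3 + 7×0 + 10×3 + 10×2 + 10×2 = 97
Geneva: 7×3 + 9×4 + 7×4 + 10×2 + 10×0 + 10×3 = 135
Fresno: 7×2 + 9×0 + 7×1 + 10×1 + 10×1 + 10×0 = 41
Chicago: 7×4 + 9×2 + 7×3 + 10×0 + 10×3 + 10×4 = 137
Boston: 7×1 + 9×1 + 7×2 + 10×4 + 10×4 + 10×1 = 120

Chicago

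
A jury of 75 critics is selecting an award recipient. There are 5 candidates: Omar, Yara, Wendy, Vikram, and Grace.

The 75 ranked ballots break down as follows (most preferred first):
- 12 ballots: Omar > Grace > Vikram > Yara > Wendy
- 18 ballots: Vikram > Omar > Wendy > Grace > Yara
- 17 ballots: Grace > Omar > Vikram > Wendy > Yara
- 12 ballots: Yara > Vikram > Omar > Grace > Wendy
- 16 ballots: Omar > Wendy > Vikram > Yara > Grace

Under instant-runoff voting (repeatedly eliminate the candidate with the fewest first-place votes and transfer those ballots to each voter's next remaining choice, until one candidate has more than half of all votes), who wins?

Round 1: Omar 28, Yara 12, Wendy 0, Vikram 18, Grace 17. Wendy eliminated.
Round 2: Omar 28, Yara 12, Vikram 18, Grace 17. Yara eliminated.
Round 3: Omar 28, Vikram 30, Grace 17. Grace eliminated.
Round 4: Omar 45, Vikram 30. Omar has a majority (≥38).

Omar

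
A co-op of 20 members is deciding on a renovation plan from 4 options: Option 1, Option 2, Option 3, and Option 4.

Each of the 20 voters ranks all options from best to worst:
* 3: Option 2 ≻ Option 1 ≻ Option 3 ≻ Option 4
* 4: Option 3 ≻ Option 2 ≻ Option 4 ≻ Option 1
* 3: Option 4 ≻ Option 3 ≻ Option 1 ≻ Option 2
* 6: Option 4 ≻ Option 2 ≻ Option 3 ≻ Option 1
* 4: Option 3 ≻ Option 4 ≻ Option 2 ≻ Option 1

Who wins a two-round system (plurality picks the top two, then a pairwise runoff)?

Round 1 first-place votes: Option 1 0, Option 2 3, Option 3 8, Option 4 9. Option 4 and Option 3 advance.
Runoff: Option 4 is ranked above Option 3 on 9 ballots, Option 3 above Option 4 on 11.

Option 3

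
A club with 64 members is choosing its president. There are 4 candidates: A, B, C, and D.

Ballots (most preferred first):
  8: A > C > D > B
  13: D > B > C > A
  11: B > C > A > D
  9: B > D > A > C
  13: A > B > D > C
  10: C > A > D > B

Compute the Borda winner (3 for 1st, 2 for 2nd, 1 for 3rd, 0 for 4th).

A: 8×3 + 13×0 + 11×1 + 9×1 + 13×3 + 10×2 = 103
B: 8×0 + 13×2 + 11×3 + 9×3 + 13×2 + 10×0 = 112
C: 8×2 + 13×1 + 11×2 + 9×0 + 13×0 + 10×3 = 81
D: 8×1 + 13×3 + 11×0 + 9×2 + 13×1 + 10×1 = 88

B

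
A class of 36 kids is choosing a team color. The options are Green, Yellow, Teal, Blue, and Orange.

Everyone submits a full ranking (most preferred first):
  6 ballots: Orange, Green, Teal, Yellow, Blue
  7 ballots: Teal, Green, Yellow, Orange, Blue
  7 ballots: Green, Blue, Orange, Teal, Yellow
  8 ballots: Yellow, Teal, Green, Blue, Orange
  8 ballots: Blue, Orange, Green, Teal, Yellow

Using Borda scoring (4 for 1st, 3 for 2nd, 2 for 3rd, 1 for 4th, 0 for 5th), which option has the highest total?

Green

Green: 6×3 + 7×3 + 7×4 + 8×2 + 8×2 = 99
Yellow: 6×1 + 7×2 + 7×0 + 8×4 + 8×0 = 52
Teal: 6×2 + 7×4 + 7×1 + 8×3 + 8×1 = 79
Blue: 6×0 + 7×0 + 7×3 + 8×1 + 8×4 = 61
Orange: 6×4 + 7×1 + 7×2 + 8×0 + 8×3 = 69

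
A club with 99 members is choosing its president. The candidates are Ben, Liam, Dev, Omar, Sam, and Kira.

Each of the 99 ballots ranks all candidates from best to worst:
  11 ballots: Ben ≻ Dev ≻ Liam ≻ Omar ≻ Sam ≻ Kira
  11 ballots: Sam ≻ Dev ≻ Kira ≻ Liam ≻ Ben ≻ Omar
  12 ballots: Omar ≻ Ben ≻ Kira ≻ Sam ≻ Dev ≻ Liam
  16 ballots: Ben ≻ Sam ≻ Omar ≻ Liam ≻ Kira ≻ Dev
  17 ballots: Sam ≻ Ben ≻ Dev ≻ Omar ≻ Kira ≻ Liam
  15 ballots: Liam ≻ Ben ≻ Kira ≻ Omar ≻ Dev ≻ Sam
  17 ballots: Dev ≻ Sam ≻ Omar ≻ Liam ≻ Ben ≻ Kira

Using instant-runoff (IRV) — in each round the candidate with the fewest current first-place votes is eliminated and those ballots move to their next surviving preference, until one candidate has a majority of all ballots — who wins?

Ben

Round 1: Ben 27, Liam 15, Dev 17, Omar 12, Sam 28, Kira 0. Kira eliminated.
Round 2: Ben 27, Liam 15, Dev 17, Omar 12, Sam 28. Omar eliminated.
Round 3: Ben 39, Liam 15, Dev 17, Sam 28. Liam eliminated.
Round 4: Ben 54, Dev 17, Sam 28. Ben has a majority (≥50).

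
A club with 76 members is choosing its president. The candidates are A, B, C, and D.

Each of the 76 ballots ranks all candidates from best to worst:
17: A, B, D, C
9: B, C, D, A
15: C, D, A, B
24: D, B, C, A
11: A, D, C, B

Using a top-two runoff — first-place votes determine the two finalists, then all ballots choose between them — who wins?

D

Round 1 first-place votes: A 28, B 9, C 15, D 24. A and D advance.
Runoff: A is ranked above D on 28 ballots, D above A on 48.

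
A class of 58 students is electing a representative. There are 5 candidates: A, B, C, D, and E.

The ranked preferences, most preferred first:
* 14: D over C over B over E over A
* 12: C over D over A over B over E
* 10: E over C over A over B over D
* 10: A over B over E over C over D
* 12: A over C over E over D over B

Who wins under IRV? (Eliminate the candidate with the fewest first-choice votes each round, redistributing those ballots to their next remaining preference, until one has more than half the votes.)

Round 1: A 22, B 0, C 12, D 14, E 10. B eliminated.
Round 2: A 22, C 12, D 14, E 10. E eliminated.
Round 3: A 22, C 22, D 14. D eliminated.
Round 4: A 22, C 36. C has a majority (≥30).

C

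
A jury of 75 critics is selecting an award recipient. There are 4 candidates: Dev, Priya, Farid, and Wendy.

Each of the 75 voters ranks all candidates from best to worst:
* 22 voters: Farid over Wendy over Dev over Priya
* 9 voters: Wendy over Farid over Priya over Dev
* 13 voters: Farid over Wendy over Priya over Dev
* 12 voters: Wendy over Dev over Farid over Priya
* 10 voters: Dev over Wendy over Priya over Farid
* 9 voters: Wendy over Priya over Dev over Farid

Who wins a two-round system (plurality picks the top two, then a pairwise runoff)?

Wendy

Round 1 first-place votes: Dev 10, Priya 0, Farid 35, Wendy 30. Farid and Wendy advance.
Runoff: Farid is ranked above Wendy on 35 ballots, Wendy above Farid on 40.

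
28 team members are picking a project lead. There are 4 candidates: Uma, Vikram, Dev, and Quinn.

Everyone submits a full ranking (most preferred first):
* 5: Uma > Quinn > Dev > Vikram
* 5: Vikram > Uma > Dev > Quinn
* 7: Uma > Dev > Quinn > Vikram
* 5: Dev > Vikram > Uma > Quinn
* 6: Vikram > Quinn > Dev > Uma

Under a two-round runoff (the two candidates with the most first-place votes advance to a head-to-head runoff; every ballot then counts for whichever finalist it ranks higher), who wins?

Round 1 first-place votes: Uma 12, Vikram 11, Dev 5, Quinn 0. Uma and Vikram advance.
Runoff: Uma is ranked above Vikram on 12 ballots, Vikram above Uma on 16.

Vikram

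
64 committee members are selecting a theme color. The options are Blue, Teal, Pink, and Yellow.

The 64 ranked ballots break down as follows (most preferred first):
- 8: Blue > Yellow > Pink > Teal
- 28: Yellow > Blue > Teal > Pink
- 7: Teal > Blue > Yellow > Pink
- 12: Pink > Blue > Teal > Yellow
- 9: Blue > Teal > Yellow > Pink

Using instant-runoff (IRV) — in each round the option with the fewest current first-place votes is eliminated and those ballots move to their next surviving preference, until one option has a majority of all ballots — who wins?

Round 1: Blue 17, Teal 7, Pink 12, Yellow 28. Teal eliminated.
Round 2: Blue 24, Pink 12, Yellow 28. Pink eliminated.
Round 3: Blue 36, Yellow 28. Blue has a majority (≥33).

Blue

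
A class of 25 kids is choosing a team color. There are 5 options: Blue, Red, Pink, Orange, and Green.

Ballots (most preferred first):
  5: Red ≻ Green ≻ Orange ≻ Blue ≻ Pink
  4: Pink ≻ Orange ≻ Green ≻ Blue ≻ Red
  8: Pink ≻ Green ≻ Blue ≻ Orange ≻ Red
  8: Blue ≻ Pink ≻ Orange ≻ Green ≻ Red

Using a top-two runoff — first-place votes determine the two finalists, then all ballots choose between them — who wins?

Blue

Round 1 first-place votes: Blue 8, Red 5, Pink 12, Orange 0, Green 0. Pink and Blue advance.
Runoff: Pink is ranked above Blue on 12 ballots, Blue above Pink on 13.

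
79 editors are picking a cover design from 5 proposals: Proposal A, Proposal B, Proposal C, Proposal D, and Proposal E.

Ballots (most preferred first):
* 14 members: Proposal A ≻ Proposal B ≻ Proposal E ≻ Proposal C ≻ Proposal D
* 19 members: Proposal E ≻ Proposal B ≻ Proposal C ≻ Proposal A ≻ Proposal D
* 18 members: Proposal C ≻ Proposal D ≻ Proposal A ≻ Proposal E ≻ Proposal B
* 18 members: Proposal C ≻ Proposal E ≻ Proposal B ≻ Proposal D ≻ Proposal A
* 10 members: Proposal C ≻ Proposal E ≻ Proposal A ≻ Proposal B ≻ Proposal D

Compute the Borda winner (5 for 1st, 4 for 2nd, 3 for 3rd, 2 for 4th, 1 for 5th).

Proposal A: 14×5 + 19×2 + 18×3 + 18×1 + 10×3 = 210
Proposal B: 14×4 + 19×4 + 18×1 + 18×3 + 10×2 = 224
Proposal C: 14×2 + 19×3 + 18×5 + 18×5 + 10×5 = 315
Proposal D: 14×1 + 19×1 + 18×4 + 18×2 + 10×1 = 151
Proposal E: 14×3 + 19×5 + 18×2 + 18×4 + 10×4 = 285

Proposal C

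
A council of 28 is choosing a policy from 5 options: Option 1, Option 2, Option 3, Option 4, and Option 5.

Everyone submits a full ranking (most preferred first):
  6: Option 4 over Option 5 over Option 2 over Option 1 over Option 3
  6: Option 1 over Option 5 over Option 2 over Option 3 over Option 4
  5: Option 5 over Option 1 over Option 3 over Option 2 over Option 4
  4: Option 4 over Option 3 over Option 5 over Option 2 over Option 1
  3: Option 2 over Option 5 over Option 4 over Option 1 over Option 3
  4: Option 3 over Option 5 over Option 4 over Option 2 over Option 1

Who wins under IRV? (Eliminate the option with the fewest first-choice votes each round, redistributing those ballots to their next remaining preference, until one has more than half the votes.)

Option 5

Round 1: Option 1 6, Option 2 3, Option 3 4, Option 4 10, Option 5 5. Option 2 eliminated.
Round 2: Option 1 6, Option 3 4, Option 4 10, Option 5 8. Option 3 eliminated.
Round 3: Option 1 6, Option 4 10, Option 5 12. Option 1 eliminated.
Round 4: Option 4 10, Option 5 18. Option 5 has a majority (≥15).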